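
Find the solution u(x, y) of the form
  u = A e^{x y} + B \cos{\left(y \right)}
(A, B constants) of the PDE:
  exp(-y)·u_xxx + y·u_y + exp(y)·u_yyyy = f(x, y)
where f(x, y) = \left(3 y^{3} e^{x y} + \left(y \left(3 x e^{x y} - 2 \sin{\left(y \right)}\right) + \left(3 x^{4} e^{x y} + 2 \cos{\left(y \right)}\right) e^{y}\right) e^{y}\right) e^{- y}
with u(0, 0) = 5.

Answer: u(x, y) = 3 e^{x y} + 2 \cos{\left(y \right)}

Derivation:
Substitute the ansatz u = A e^{x y} + B \cos{\left(y \right)} into the left-hand side.
Derivatives of the ansatz:
  u_xxx = A y^{3} e^{x y}
  u_y = A x e^{x y} - B \sin{\left(y \right)}
  u_yyyy = A x^{4} e^{x y} + B \cos{\left(y \right)}
Term by term:
  exp(-y)·u_xxx = A y^{3} e^{- y} e^{x y}
  y·u_y = A x y e^{x y} - B y \sin{\left(y \right)}
  exp(y)·u_yyyy = A x^{4} e^{y} e^{x y} + B e^{y} \cos{\left(y \right)}
So the left-hand side equals
  A x^{4} e^{y} e^{x y} + A x y e^{x y} + A y^{3} e^{- y} e^{x y} - B y \sin{\left(y \right)} + B e^{y} \cos{\left(y \right)}
This must equal f(x, y) identically; expanded, f = 3 x^{4} e^{y} e^{x y} + 3 x y e^{x y} + 3 y^{3} e^{- y} e^{x y} - 2 y \sin{\left(y \right)} + 2 e^{y} \cos{\left(y \right)}.
Matching coefficients of the independent functions:
  [y \sin{\left(y \right)}]:  - B = -2
  [e^{y} \cos{\left(y \right)}]:  B = 2
  [x y e^{x y}, x^{4} e^{y} e^{x y}, y^{3} e^{- y} e^{x y}]:  A = 3
Solving: A = 3, B = 2.
Check against the point condition:
  u(0, 0) = 5  ⟹  A + B = 5  ✓
Hence u(x, y) = 3 e^{x y} + 2 \cos{\left(y \right)}.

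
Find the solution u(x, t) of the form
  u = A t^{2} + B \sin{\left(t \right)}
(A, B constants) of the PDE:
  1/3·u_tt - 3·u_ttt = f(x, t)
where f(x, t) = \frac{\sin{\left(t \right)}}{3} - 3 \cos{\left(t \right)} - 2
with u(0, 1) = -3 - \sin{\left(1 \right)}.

Substitute the ansatz u = A t^{2} + B \sin{\left(t \right)} into the left-hand side.
Derivatives of the ansatz:
  u_tt = 2 A - B \sin{\left(t \right)}
  u_ttt = - B \cos{\left(t \right)}
Term by term:
  1/3·u_tt = \frac{2 A}{3} - \frac{B \sin{\left(t \right)}}{3}
  -3·u_ttt = 3 B \cos{\left(t \right)}
So the left-hand side equals
  \frac{2 A}{3} - \frac{B \sin{\left(t \right)}}{3} + 3 B \cos{\left(t \right)}
This must equal f(x, t) = \frac{\sin{\left(t \right)}}{3} - 3 \cos{\left(t \right)} - 2 identically.
Matching coefficients of the independent functions:
  [constant term]:  \frac{2 A}{3} = -2
  [\sin{\left(t \right)}]:  - \frac{B}{3} = \frac{1}{3}
  [\cos{\left(t \right)}]:  3 B = -3
Solving: A = -3, B = -1.
Check against the point condition:
  u(0, 1) = -3 - \sin{\left(1 \right)}  ⟹  A + B \sin{\left(1 \right)} = -3 - \sin{\left(1 \right)}  ✓
Hence u(x, t) = - 3 t^{2} - \sin{\left(t \right)}.

Answer: u(x, t) = - 3 t^{2} - \sin{\left(t \right)}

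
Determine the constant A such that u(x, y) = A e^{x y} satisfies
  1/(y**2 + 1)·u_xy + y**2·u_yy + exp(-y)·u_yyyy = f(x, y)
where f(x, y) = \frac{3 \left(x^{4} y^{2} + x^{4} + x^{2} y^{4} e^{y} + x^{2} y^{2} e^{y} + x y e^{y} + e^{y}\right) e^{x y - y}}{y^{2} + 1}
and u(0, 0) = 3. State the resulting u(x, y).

Answer: u(x, y) = 3 e^{x y}

Derivation:
Substitute the ansatz u = A e^{x y} into the left-hand side.
Derivatives of the ansatz:
  u_xy = A x y e^{x y} + A e^{x y}
  u_yy = A x^{2} e^{x y}
  u_yyyy = A x^{4} e^{x y}
Term by term:
  1/(y**2 + 1)·u_xy = \frac{A x y e^{x y}}{y^{2} + 1} + \frac{A e^{x y}}{y^{2} + 1}
  y**2·u_yy = A x^{2} y^{2} e^{x y}
  exp(-y)·u_yyyy = A x^{4} e^{- y} e^{x y}
So the left-hand side equals
  A x^{4} e^{- y} e^{x y} + A x^{2} y^{2} e^{x y} + \frac{A x y e^{x y}}{y^{2} + 1} + \frac{A e^{x y}}{y^{2} + 1}
This must equal f(x, y) identically; expanded, f = 3 x^{4} e^{- y} e^{x y} + 3 x^{2} y^{2} e^{x y} + \frac{3 x y e^{x y}}{y^{2} + 1} + \frac{3 e^{x y}}{y^{2} + 1}.
Matching coefficients of the independent functions:
  [\frac{e^{x y}}{y^{2} + 1}, x^{2} y^{2} e^{x y}, x^{4} e^{- y} e^{x y}, \frac{x y e^{x y}}{y^{2} + 1}]:  A = 3
Solving: A = 3.
Check against the point condition:
  u(0, 0) = 3  ⟹  A = 3  ✓
Hence u(x, y) = 3 e^{x y}.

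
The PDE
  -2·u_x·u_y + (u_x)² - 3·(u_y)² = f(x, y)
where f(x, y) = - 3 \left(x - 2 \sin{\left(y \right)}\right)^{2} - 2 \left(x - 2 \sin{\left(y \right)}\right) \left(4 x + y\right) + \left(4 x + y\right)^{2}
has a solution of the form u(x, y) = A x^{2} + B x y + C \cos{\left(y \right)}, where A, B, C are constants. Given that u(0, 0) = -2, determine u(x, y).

Substitute the ansatz u = A x^{2} + B x y + C \cos{\left(y \right)} into the left-hand side.
Derivatives of the ansatz:
  u_x = 2 A x + B y
  u_y = B x - C \sin{\left(y \right)}
Term by term:
  -2·u_x·u_y = - 4 A B x^{2} + 4 A C x \sin{\left(y \right)} - 2 B^{2} x y + 2 B C y \sin{\left(y \right)}
  (u_x)² = 4 A^{2} x^{2} + 4 A B x y + B^{2} y^{2}
  -3·(u_y)² = - 3 B^{2} x^{2} + 6 B C x \sin{\left(y \right)} - 3 C^{2} \sin^{2}{\left(y \right)}
So the left-hand side equals
  4 A^{2} x^{2} - 4 A B x^{2} + 4 A B x y + 4 A C x \sin{\left(y \right)} - 3 B^{2} x^{2} - 2 B^{2} x y + B^{2} y^{2} + 6 B C x \sin{\left(y \right)} + 2 B C y \sin{\left(y \right)} - 3 C^{2} \sin^{2}{\left(y \right)}
This must equal f(x, y) identically; expanded, f = 5 x^{2} + 6 x y + 28 x \sin{\left(y \right)} + y^{2} + 4 y \sin{\left(y \right)} - 12 \sin^{2}{\left(y \right)}.
Matching coefficients of the independent functions:
  [x^{2}]:  4 A^{2} - 4 A B - 3 B^{2} = 5
  [y^{2}]:  B^{2} = 1
  [x y]:  4 A B - 2 B^{2} = 6
  [x \sin{\left(y \right)}]:  4 A C + 6 B C = 28
  [y \sin{\left(y \right)}]:  2 B C = 4
  [\sin^{2}{\left(y \right)}]:  - 3 C^{2} = -12
These equations allow (A, B, C) = (-2, -1, -2) or (2, 1, 2).
Impose the point condition(s):
  u(0, 0) = -2  ⟹  C = -2
Only A = -2, B = -1, C = -2 satisfies everything.
Hence u(x, y) = - 2 x^{2} - x y - 2 \cos{\left(y \right)}.

Answer: u(x, y) = - 2 x^{2} - x y - 2 \cos{\left(y \right)}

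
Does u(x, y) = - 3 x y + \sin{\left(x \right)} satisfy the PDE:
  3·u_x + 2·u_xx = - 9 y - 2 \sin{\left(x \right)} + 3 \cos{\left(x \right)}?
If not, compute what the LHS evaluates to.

Evaluate each term of the left-hand side for u = - 3 x y + \sin{\left(x \right)}.
Derivatives:
  u_x = - 3 y + \cos{\left(x \right)}
  u_xx = - \sin{\left(x \right)}
Terms:
  3·u_x = - 9 y + 3 \cos{\left(x \right)}
  2·u_xx = - 2 \sin{\left(x \right)}
Sum: LHS = - 9 y - 2 \sin{\left(x \right)} + 3 \cos{\left(x \right)}
This is exactly the given right-hand side, so u is a solution.

Answer: Yes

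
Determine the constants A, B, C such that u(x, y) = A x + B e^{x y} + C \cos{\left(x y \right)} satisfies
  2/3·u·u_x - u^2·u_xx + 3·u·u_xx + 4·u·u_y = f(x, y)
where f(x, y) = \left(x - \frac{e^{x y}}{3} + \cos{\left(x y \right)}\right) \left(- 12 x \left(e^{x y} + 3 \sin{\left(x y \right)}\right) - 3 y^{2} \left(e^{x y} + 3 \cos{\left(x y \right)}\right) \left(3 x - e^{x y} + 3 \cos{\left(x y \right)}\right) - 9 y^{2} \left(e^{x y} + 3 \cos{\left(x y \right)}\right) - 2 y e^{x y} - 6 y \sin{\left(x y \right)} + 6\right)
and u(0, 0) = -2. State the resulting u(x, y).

Answer: u(x, y) = - 3 x + e^{x y} - 3 \cos{\left(x y \right)}

Derivation:
Substitute the ansatz u = A x + B e^{x y} + C \cos{\left(x y \right)} into the left-hand side.
Derivatives of the ansatz:
  u_x = A + B y e^{x y} - C y \sin{\left(x y \right)}
  u_xx = B y^{2} e^{x y} - C y^{2} \cos{\left(x y \right)}
  u_y = B x e^{x y} - C x \sin{\left(x y \right)}
Term by term:
  2/3·u·u_x = \frac{2 A^{2} x}{3} + \frac{2 A B x y e^{x y}}{3} + \frac{2 A B e^{x y}}{3} - \frac{2 A C x y \sin{\left(x y \right)}}{3} + \frac{2 A C \cos{\left(x y \right)}}{3} + \frac{2 B^{2} y e^{2 x y}}{3} - \frac{2 B C y e^{x y} \sin{\left(x y \right)}}{3} + \frac{2 B C y e^{x y} \cos{\left(x y \right)}}{3} - \frac{2 C^{2} y \sin{\left(x y \right)} \cos{\left(x y \right)}}{3}
  -u^2·u_xx = - A^{2} B x^{2} y^{2} e^{x y} + A^{2} C x^{2} y^{2} \cos{\left(x y \right)} - 2 A B^{2} x y^{2} e^{2 x y} + 2 A C^{2} x y^{2} \cos^{2}{\left(x y \right)} - B^{3} y^{2} e^{3 x y} - B^{2} C y^{2} e^{2 x y} \cos{\left(x y \right)} + B C^{2} y^{2} e^{x y} \cos^{2}{\left(x y \right)} + C^{3} y^{2} \cos^{3}{\left(x y \right)}
  3·u·u_xx = 3 A B x y^{2} e^{x y} - 3 A C x y^{2} \cos{\left(x y \right)} + 3 B^{2} y^{2} e^{2 x y} - 3 C^{2} y^{2} \cos^{2}{\left(x y \right)}
  4·u·u_y = 4 A B x^{2} e^{x y} - 4 A C x^{2} \sin{\left(x y \right)} + 4 B^{2} x e^{2 x y} - 4 B C x e^{x y} \sin{\left(x y \right)} + 4 B C x e^{x y} \cos{\left(x y \right)} - 4 C^{2} x \sin{\left(x y \right)} \cos{\left(x y \right)}
Sum these and collect like terms in the independent variables.
This must equal f(x, y) identically; expanded, f = - 9 x^{2} y^{2} e^{x y} - 27 x^{2} y^{2} \cos{\left(x y \right)} - 12 x^{2} e^{x y} - 36 x^{2} \sin{\left(x y \right)} + 6 x y^{2} e^{2 x y} - 9 x y^{2} e^{x y} - 54 x y^{2} \cos^{2}{\left(x y \right)} - 27 x y^{2} \cos{\left(x y \right)} - 2 x y e^{x y} - 6 x y \sin{\left(x y \right)} + 4 x e^{2 x y} + 12 x e^{x y} \sin{\left(x y \right)} - 12 x e^{x y} \cos{\left(x y \right)} - 36 x \sin{\left(x y \right)} \cos{\left(x y \right)} + 6 x - y^{2} e^{3 x y} + 3 y^{2} e^{2 x y} \cos{\left(x y \right)} + 3 y^{2} e^{2 x y} + 9 y^{2} e^{x y} \cos^{2}{\left(x y \right)} - 27 y^{2} \cos^{3}{\left(x y \right)} - 27 y^{2} \cos^{2}{\left(x y \right)} + \frac{2 y e^{2 x y}}{3} + 2 y e^{x y} \sin{\left(x y \right)} - 2 y e^{x y} \cos{\left(x y \right)} - 6 y \sin{\left(x y \right)} \cos{\left(x y \right)} - 2 e^{x y} + 6 \cos{\left(x y \right)}.
Matching coefficients of the independent functions:
(each divided by its leading coefficient; functions giving the same equation are listed together)
  [x]:  A^{2} - 9 = 0
  [x e^{2 x y}, y e^{2 x y}, y^{2} e^{2 x y}]:  B^{2} - 1 = 0
  [x^{2} e^{x y}, x y e^{x y}, x y^{2} e^{x y}, …]:  A B + 3 = 0
  [x^{2} \sin{\left(x y \right)}, x y \sin{\left(x y \right)}, x y^{2} \cos{\left(x y \right)}, …]:  A C - 9 = 0
  [y^{2} e^{3 x y}]:  B^{3} - 1 = 0
  [y^{2} \cos^{2}{\left(x y \right)}, x \sin{\left(x y \right)} \cos{\left(x y \right)}, y \sin{\left(x y \right)} \cos{\left(x y \right)}]:  C^{2} - 9 = 0
  [y^{2} \cos^{3}{\left(x y \right)}]:  C^{3} + 27 = 0
  [x y^{2} e^{2 x y}]:  A B^{2} + 3 = 0
  [x y^{2} \cos^{2}{\left(x y \right)}]:  A C^{2} + 27 = 0
  [x e^{x y} \sin{\left(x y \right)}, x e^{x y} \cos{\left(x y \right)}, y e^{x y} \sin{\left(x y \right)}, …]:  B C + 3 = 0
  [x^{2} y^{2} e^{x y}]:  A^{2} B - 9 = 0
  [x^{2} y^{2} \cos{\left(x y \right)}]:  A^{2} C + 27 = 0
  [y^{2} e^{x y} \cos^{2}{\left(x y \right)}]:  B C^{2} - 9 = 0
  [y^{2} e^{2 x y} \cos{\left(x y \right)}]:  B^{2} C + 3 = 0
Solving: A = -3, B = 1, C = -3.
Check against the point condition:
  u(0, 0) = -2  ⟹  B + C = -2  ✓
Hence u(x, y) = - 3 x + e^{x y} - 3 \cos{\left(x y \right)}.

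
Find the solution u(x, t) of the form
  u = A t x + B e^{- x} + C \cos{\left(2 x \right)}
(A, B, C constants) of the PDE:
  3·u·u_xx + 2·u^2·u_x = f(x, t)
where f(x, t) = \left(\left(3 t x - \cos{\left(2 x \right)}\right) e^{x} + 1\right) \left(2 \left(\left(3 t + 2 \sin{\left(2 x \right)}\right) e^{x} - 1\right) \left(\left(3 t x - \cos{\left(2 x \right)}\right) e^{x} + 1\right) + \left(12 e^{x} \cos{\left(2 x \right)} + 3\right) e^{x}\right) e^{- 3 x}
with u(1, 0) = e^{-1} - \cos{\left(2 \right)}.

Substitute the ansatz u = A t x + B e^{- x} + C \cos{\left(2 x \right)} into the left-hand side.
Derivatives of the ansatz:
  u_xx = B e^{- x} - 4 C \cos{\left(2 x \right)}
  u_x = A t - B e^{- x} - 2 C \sin{\left(2 x \right)}
Term by term:
  3·u·u_xx = 3 A B t x e^{- x} - 12 A C t x \cos{\left(2 x \right)} + 3 B^{2} e^{- 2 x} - 9 B C e^{- x} \cos{\left(2 x \right)} - 12 C^{2} \cos^{2}{\left(2 x \right)}
  2·u^2·u_x = 2 A^{3} t^{3} x^{2} - 2 A^{2} B t^{2} x^{2} e^{- x} + 4 A^{2} B t^{2} x e^{- x} - 4 A^{2} C t^{2} x^{2} \sin{\left(2 x \right)} + 4 A^{2} C t^{2} x \cos{\left(2 x \right)} - 4 A B^{2} t x e^{- 2 x} + 2 A B^{2} t e^{- 2 x} - 8 A B C t x e^{- x} \sin{\left(2 x \right)} - 4 A B C t x e^{- x} \cos{\left(2 x \right)} + 4 A B C t e^{- x} \cos{\left(2 x \right)} - 8 A C^{2} t x \sin{\left(2 x \right)} \cos{\left(2 x \right)} + 2 A C^{2} t \cos^{2}{\left(2 x \right)} - 2 B^{3} e^{- 3 x} - 4 B^{2} C e^{- 2 x} \sin{\left(2 x \right)} - 4 B^{2} C e^{- 2 x} \cos{\left(2 x \right)} - 8 B C^{2} e^{- x} \sin{\left(2 x \right)} \cos{\left(2 x \right)} - 2 B C^{2} e^{- x} \cos^{2}{\left(2 x \right)} - 4 C^{3} \sin{\left(2 x \right)} \cos^{2}{\left(2 x \right)}
So the left-hand side equals
  2 A^{3} t^{3} x^{2} - 2 A^{2} B t^{2} x^{2} e^{- x} + 4 A^{2} B t^{2} x e^{- x} - 4 A^{2} C t^{2} x^{2} \sin{\left(2 x \right)} + 4 A^{2} C t^{2} x \cos{\left(2 x \right)} - 4 A B^{2} t x e^{- 2 x} + 2 A B^{2} t e^{- 2 x} - 8 A B C t x e^{- x} \sin{\left(2 x \right)} - 4 A B C t x e^{- x} \cos{\left(2 x \right)} + 4 A B C t e^{- x} \cos{\left(2 x \right)} + 3 A B t x e^{- x} - 8 A C^{2} t x \sin{\left(2 x \right)} \cos{\left(2 x \right)} + 2 A C^{2} t \cos^{2}{\left(2 x \right)} - 12 A C t x \cos{\left(2 x \right)} - 2 B^{3} e^{- 3 x} - 4 B^{2} C e^{- 2 x} \sin{\left(2 x \right)} - 4 B^{2} C e^{- 2 x} \cos{\left(2 x \right)} + 3 B^{2} e^{- 2 x} - 8 B C^{2} e^{- x} \sin{\left(2 x \right)} \cos{\left(2 x \right)} - 2 B C^{2} e^{- x} \cos^{2}{\left(2 x \right)} - 9 B C e^{- x} \cos{\left(2 x \right)} - 4 C^{3} \sin{\left(2 x \right)} \cos^{2}{\left(2 x \right)} - 12 C^{2} \cos^{2}{\left(2 x \right)}
This must equal f(x, t) identically; expanded, f = 54 t^{3} x^{2} + 36 t^{2} x^{2} \sin{\left(2 x \right)} - 18 t^{2} x^{2} e^{- x} - 36 t^{2} x \cos{\left(2 x \right)} + 36 t^{2} x e^{- x} - 24 t x \sin{\left(2 x \right)} \cos{\left(2 x \right)} + 36 t x \cos{\left(2 x \right)} + 24 t x e^{- x} \sin{\left(2 x \right)} + 12 t x e^{- x} \cos{\left(2 x \right)} + 9 t x e^{- x} - 12 t x e^{- 2 x} + 6 t \cos^{2}{\left(2 x \right)} - 12 t e^{- x} \cos{\left(2 x \right)} + 6 t e^{- 2 x} + 4 \sin{\left(2 x \right)} \cos^{2}{\left(2 x \right)} - 12 \cos^{2}{\left(2 x \right)} - 8 e^{- x} \sin{\left(2 x \right)} \cos{\left(2 x \right)} - 2 e^{- x} \cos^{2}{\left(2 x \right)} + 9 e^{- x} \cos{\left(2 x \right)} + 4 e^{- 2 x} \sin{\left(2 x \right)} + 4 e^{- 2 x} \cos{\left(2 x \right)} + 3 e^{- 2 x} - 2 e^{- 3 x}.
Matching coefficients of the independent functions:
(each divided by its leading coefficient; functions giving the same equation are listed together)
  [t e^{- 2 x}, t x e^{- 2 x}]:  A B^{2} - 3 = 0
  [t \cos^{2}{\left(2 x \right)}, t x \sin{\left(2 x \right)} \cos{\left(2 x \right)}]:  A C^{2} - 3 = 0
  [t^{3} x^{2}]:  A^{3} - 27 = 0
  [e^{- 2 x} \sin{\left(2 x \right)}, e^{- 2 x} \cos{\left(2 x \right)}]:  B^{2} C + 1 = 0
  [e^{- x} \cos{\left(2 x \right)}]:  B C + 1 = 0
  [e^{- x} \cos^{2}{\left(2 x \right)}, e^{- x} \sin{\left(2 x \right)} \cos{\left(2 x \right)}]:  B C^{2} - 1 = 0
  [\sin{\left(2 x \right)} \cos^{2}{\left(2 x \right)}]:  C^{3} + 1 = 0
  [t x e^{- x}]:  A B - 3 = 0
  [t x \cos{\left(2 x \right)}]:  A C + 3 = 0
  [t e^{- x} \cos{\left(2 x \right)}, t x e^{- x} \sin{\left(2 x \right)}, t x e^{- x} \cos{\left(2 x \right)}]:  A B C + 3 = 0
  [t^{2} x e^{- x}, t^{2} x^{2} e^{- x}]:  A^{2} B - 9 = 0
  [t^{2} x \cos{\left(2 x \right)}, t^{2} x^{2} \sin{\left(2 x \right)}]:  A^{2} C + 9 = 0
  [e^{- 3 x}]:  B^{3} - 1 = 0
  [e^{- 2 x}]:  B^{2} - 1 = 0
  [\cos^{2}{\left(2 x \right)}]:  C^{2} - 1 = 0
Solving: A = 3, B = 1, C = -1.
Check against the point condition:
  u(1, 0) = e^{-1} - \cos{\left(2 \right)}  ⟹  \frac{B}{e} + C \cos{\left(2 \right)} = e^{-1} - \cos{\left(2 \right)}  ✓
Hence u(x, t) = 3 t x - \cos{\left(2 x \right)} + e^{- x}.

Answer: u(x, t) = 3 t x - \cos{\left(2 x \right)} + e^{- x}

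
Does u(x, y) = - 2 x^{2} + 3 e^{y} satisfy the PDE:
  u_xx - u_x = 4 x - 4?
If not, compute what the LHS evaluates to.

Evaluate each term of the left-hand side for u = - 2 x^{2} + 3 e^{y}.
Derivatives:
  u_xx = -4
  u_x = - 4 x
Terms:
  u_xx = -4
  -u_x = 4 x
Sum: LHS = 4 x - 4
This is exactly the given right-hand side, so u is a solution.

Answer: Yes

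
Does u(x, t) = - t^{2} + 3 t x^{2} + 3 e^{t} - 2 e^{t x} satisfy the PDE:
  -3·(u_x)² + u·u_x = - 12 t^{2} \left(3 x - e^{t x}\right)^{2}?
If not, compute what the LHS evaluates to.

Evaluate each term of the left-hand side for u = - t^{2} + 3 t x^{2} + 3 e^{t} - 2 e^{t x}.
Derivatives:
  u_x = 6 t x - 2 t e^{t x}
Terms:
  -3·(u_x)² = - 12 t^{2} \left(3 x - e^{t x}\right)^{2}
  u·u_x = - 2 t \left(3 x - e^{t x}\right) \left(t^{2} - 3 t x^{2} - 3 e^{t} + 2 e^{t x}\right)
Sum: LHS = 2 t \left(3 x - e^{t x}\right) \left(- t^{2} + 3 t x^{2} - 6 t \left(3 x - e^{t x}\right) + 3 e^{t} - 2 e^{t x}\right)
Given right-hand side: - 12 t^{2} \left(3 x - e^{t x}\right)^{2}. Difference LHS − RHS = 2 t \left(3 x - e^{t x}\right) \left(- t^{2} + 3 t x^{2} + 3 e^{t} - 2 e^{t x}\right) ≠ 0, so u is not a solution.

Answer: No, the LHS evaluates to 2 t \left(3 x - e^{t x}\right) \left(- t^{2} + 3 t x^{2} - 6 t \left(3 x - e^{t x}\right) + 3 e^{t} - 2 e^{t x}\right)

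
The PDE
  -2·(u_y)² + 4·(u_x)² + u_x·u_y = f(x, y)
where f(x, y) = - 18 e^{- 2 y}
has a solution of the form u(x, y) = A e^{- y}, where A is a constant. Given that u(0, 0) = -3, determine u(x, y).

Substitute the ansatz u = A e^{- y} into the left-hand side.
Derivatives of the ansatz:
  u_y = - A e^{- y}
  u_x = 0
Term by term:
  -2·(u_y)² = - 2 A^{2} e^{- 2 y}
  4·(u_x)² = 0
  u_x·u_y = 0
So the left-hand side equals
  - 2 A^{2} e^{- 2 y}
This must equal f(x, y) = - 18 e^{- 2 y} identically.
Matching coefficients of the independent functions:
  [e^{- 2 y}]:  - 2 A^{2} = -18
These equations allow (A) = (-3) or (3).
Impose the point condition(s):
  u(0, 0) = -3  ⟹  A = -3
Only A = -3 satisfies everything.
Hence u(x, y) = - 3 e^{- y}.

Answer: u(x, y) = - 3 e^{- y}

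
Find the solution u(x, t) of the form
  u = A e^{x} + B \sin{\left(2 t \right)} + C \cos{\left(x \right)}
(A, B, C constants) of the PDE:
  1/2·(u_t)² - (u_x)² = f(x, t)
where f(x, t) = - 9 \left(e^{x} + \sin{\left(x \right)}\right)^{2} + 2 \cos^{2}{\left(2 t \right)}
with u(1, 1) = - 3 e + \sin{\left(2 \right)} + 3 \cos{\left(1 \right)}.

Substitute the ansatz u = A e^{x} + B \sin{\left(2 t \right)} + C \cos{\left(x \right)} into the left-hand side.
Derivatives of the ansatz:
  u_t = 2 B \cos{\left(2 t \right)}
  u_x = A e^{x} - C \sin{\left(x \right)}
Term by term:
  1/2·(u_t)² = 2 B^{2} \cos^{2}{\left(2 t \right)}
  -(u_x)² = - A^{2} e^{2 x} + 2 A C e^{x} \sin{\left(x \right)} - C^{2} \sin^{2}{\left(x \right)}
So the left-hand side equals
  - A^{2} e^{2 x} + 2 A C e^{x} \sin{\left(x \right)} + 2 B^{2} \cos^{2}{\left(2 t \right)} - C^{2} \sin^{2}{\left(x \right)}
This must equal f(x, t) identically; expanded, f = - 9 e^{2 x} - 18 e^{x} \sin{\left(x \right)} - 9 \sin^{2}{\left(x \right)} + 2 \cos^{2}{\left(2 t \right)}.
Matching coefficients of the independent functions:
  [e^{x} \sin{\left(x \right)}]:  2 A C = -18
  [e^{2 x}]:  - A^{2} = -9
  [\sin^{2}{\left(x \right)}]:  - C^{2} = -9
  [\cos^{2}{\left(2 t \right)}]:  2 B^{2} = 2
These equations allow (A, B, C) = (-3, -1, 3) or (-3, 1, 3) or (3, -1, -3) or (3, 1, -3).
Impose the point condition(s):
  u(1, 1) = - 3 e + \sin{\left(2 \right)} + 3 \cos{\left(1 \right)}  ⟹  e A + B \sin{\left(2 \right)} + C \cos{\left(1 \right)} = - 3 e + \sin{\left(2 \right)} + 3 \cos{\left(1 \right)}
Only A = -3, B = 1, C = 3 satisfies everything.
Hence u(x, t) = - 3 e^{x} + \sin{\left(2 t \right)} + 3 \cos{\left(x \right)}.

Answer: u(x, t) = - 3 e^{x} + \sin{\left(2 t \right)} + 3 \cos{\left(x \right)}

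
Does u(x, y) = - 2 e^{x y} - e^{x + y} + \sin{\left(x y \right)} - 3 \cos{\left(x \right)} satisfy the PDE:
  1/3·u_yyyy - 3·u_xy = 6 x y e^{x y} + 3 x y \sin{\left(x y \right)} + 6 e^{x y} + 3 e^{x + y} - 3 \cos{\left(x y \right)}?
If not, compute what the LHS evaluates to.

Evaluate each term of the left-hand side for u = - 2 e^{x y} - e^{x + y} + \sin{\left(x y \right)} - 3 \cos{\left(x \right)}.
Derivatives:
  u_yyyy = - 2 x^{4} e^{x y} + x^{4} \sin{\left(x y \right)} - e^{x} e^{y}
  u_xy = - 2 x y e^{x y} - x y \sin{\left(x y \right)} - e^{x} e^{y} - 2 e^{x y} + \cos{\left(x y \right)}
Terms:
  1/3·u_yyyy = - \frac{2 x^{4} e^{x y}}{3} + \frac{x^{4} \sin{\left(x y \right)}}{3} - \frac{e^{x + y}}{3}
  -3·u_xy = 6 x y e^{x y} + 3 x y \sin{\left(x y \right)} + 6 e^{x y} + 3 e^{x + y} - 3 \cos{\left(x y \right)}
Sum: LHS = - \frac{2 x^{4} e^{x y}}{3} + \frac{x^{4} \sin{\left(x y \right)}}{3} + 6 x y e^{x y} + 3 x y \sin{\left(x y \right)} + 6 e^{x y} + \frac{8 e^{x + y}}{3} - 3 \cos{\left(x y \right)}
Given right-hand side: 6 x y e^{x y} + 3 x y \sin{\left(x y \right)} + 6 e^{x y} + 3 e^{x + y} - 3 \cos{\left(x y \right)}. Difference LHS − RHS = - \frac{2 x^{4} e^{x y}}{3} + \frac{x^{4} \sin{\left(x y \right)}}{3} - \frac{e^{x + y}}{3} ≠ 0, so u is not a solution.

Answer: No, the LHS evaluates to - \frac{2 x^{4} e^{x y}}{3} + \frac{x^{4} \sin{\left(x y \right)}}{3} + 6 x y e^{x y} + 3 x y \sin{\left(x y \right)} + 6 e^{x y} + \frac{8 e^{x + y}}{3} - 3 \cos{\left(x y \right)}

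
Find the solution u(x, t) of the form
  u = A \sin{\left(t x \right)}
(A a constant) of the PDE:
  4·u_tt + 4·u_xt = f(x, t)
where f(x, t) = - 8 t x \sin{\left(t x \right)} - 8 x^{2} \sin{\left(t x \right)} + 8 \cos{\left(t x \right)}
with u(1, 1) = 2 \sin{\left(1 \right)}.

Substitute the ansatz u = A \sin{\left(t x \right)} into the left-hand side.
Derivatives of the ansatz:
  u_tt = - A x^{2} \sin{\left(t x \right)}
  u_xt = - A t x \sin{\left(t x \right)} + A \cos{\left(t x \right)}
Term by term:
  4·u_tt = - 4 A x^{2} \sin{\left(t x \right)}
  4·u_xt = - 4 A t x \sin{\left(t x \right)} + 4 A \cos{\left(t x \right)}
So the left-hand side equals
  - 4 A t x \sin{\left(t x \right)} - 4 A x^{2} \sin{\left(t x \right)} + 4 A \cos{\left(t x \right)}
This must equal f(x, t) = - 8 t x \sin{\left(t x \right)} - 8 x^{2} \sin{\left(t x \right)} + 8 \cos{\left(t x \right)} identically.
Matching coefficients of the independent functions:
  [x^{2} \sin{\left(t x \right)}, t x \sin{\left(t x \right)}]:  - 4 A = -8
  [\cos{\left(t x \right)}]:  4 A = 8
Solving: A = 2.
Check against the point condition:
  u(1, 1) = 2 \sin{\left(1 \right)}  ⟹  A \sin{\left(1 \right)} = 2 \sin{\left(1 \right)}  ✓
Hence u(x, t) = 2 \sin{\left(t x \right)}.

Answer: u(x, t) = 2 \sin{\left(t x \right)}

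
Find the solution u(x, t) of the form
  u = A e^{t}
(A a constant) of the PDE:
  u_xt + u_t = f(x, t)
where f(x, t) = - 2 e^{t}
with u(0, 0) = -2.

Substitute the ansatz u = A e^{t} into the left-hand side.
Derivatives of the ansatz:
  u_xt = 0
  u_t = A e^{t}
Term by term:
  u_xt = 0
  u_t = A e^{t}
So the left-hand side equals
  A e^{t}
This must equal f(x, t) = - 2 e^{t} identically.
Matching coefficients of the independent functions:
  [e^{t}]:  A = -2
Solving: A = -2.
Check against the point condition:
  u(0, 0) = -2  ⟹  A = -2  ✓
Hence u(x, t) = - 2 e^{t}.

Answer: u(x, t) = - 2 e^{t}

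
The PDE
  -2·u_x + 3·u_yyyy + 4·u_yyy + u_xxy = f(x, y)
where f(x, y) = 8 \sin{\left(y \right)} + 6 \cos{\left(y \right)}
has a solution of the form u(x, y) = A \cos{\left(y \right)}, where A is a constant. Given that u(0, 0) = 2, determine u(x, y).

Substitute the ansatz u = A \cos{\left(y \right)} into the left-hand side.
Derivatives of the ansatz:
  u_x = 0
  u_yyyy = A \cos{\left(y \right)}
  u_yyy = A \sin{\left(y \right)}
  u_xxy = 0
Term by term:
  -2·u_x = 0
  3·u_yyyy = 3 A \cos{\left(y \right)}
  4·u_yyy = 4 A \sin{\left(y \right)}
  u_xxy = 0
So the left-hand side equals
  4 A \sin{\left(y \right)} + 3 A \cos{\left(y \right)}
This must equal f(x, y) = 8 \sin{\left(y \right)} + 6 \cos{\left(y \right)} identically.
Matching coefficients of the independent functions:
  [\sin{\left(y \right)}]:  4 A = 8
  [\cos{\left(y \right)}]:  3 A = 6
Solving: A = 2.
Check against the point condition:
  u(0, 0) = 2  ⟹  A = 2  ✓
Hence u(x, y) = 2 \cos{\left(y \right)}.

Answer: u(x, y) = 2 \cos{\left(y \right)}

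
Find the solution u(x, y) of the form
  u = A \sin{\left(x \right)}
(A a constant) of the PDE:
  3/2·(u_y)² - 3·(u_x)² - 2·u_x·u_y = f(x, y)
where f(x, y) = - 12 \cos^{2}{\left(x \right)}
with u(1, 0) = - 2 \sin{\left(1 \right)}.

Substitute the ansatz u = A \sin{\left(x \right)} into the left-hand side.
Derivatives of the ansatz:
  u_y = 0
  u_x = A \cos{\left(x \right)}
Term by term:
  3/2·(u_y)² = 0
  -3·(u_x)² = - 3 A^{2} \cos^{2}{\left(x \right)}
  -2·u_x·u_y = 0
So the left-hand side equals
  - 3 A^{2} \cos^{2}{\left(x \right)}
This must equal f(x, y) = - 12 \cos^{2}{\left(x \right)} identically.
Matching coefficients of the independent functions:
  [\cos^{2}{\left(x \right)}]:  - 3 A^{2} = -12
These equations allow (A) = (-2) or (2).
Impose the point condition(s):
  u(1, 0) = - 2 \sin{\left(1 \right)}  ⟹  A \sin{\left(1 \right)} = - 2 \sin{\left(1 \right)}
Only A = -2 satisfies everything.
Hence u(x, y) = - 2 \sin{\left(x \right)}.

Answer: u(x, y) = - 2 \sin{\left(x \right)}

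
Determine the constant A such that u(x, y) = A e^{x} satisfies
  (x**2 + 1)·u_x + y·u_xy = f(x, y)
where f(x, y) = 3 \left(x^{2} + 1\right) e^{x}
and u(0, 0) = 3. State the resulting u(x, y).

Substitute the ansatz u = A e^{x} into the left-hand side.
Derivatives of the ansatz:
  u_x = A e^{x}
  u_xy = 0
Term by term:
  (x**2 + 1)·u_x = A x^{2} e^{x} + A e^{x}
  y·u_xy = 0
So the left-hand side equals
  A x^{2} e^{x} + A e^{x}
This must equal f(x, y) identically; expanded, f = 3 x^{2} e^{x} + 3 e^{x}.
Matching coefficients of the independent functions:
  [x^{2} e^{x}, e^{x}]:  A = 3
Solving: A = 3.
Check against the point condition:
  u(0, 0) = 3  ⟹  A = 3  ✓
Hence u(x, y) = 3 e^{x}.

Answer: u(x, y) = 3 e^{x}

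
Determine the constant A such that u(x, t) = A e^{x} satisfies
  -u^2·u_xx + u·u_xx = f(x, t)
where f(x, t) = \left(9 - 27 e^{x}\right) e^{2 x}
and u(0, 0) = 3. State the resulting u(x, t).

Substitute the ansatz u = A e^{x} into the left-hand side.
Derivatives of the ansatz:
  u_xx = A e^{x}
Term by term:
  -u^2·u_xx = - A^{3} e^{3 x}
  u·u_xx = A^{2} e^{2 x}
So the left-hand side equals
  - A^{3} e^{3 x} + A^{2} e^{2 x}
This must equal f(x, t) identically; expanded, f = - 27 e^{3 x} + 9 e^{2 x}.
Matching coefficients of the independent functions:
  [e^{2 x}]:  A^{2} = 9
  [e^{3 x}]:  - A^{3} = -27
Solving: A = 3.
Check against the point condition:
  u(0, 0) = 3  ⟹  A = 3  ✓
Hence u(x, t) = 3 e^{x}.

Answer: u(x, t) = 3 e^{x}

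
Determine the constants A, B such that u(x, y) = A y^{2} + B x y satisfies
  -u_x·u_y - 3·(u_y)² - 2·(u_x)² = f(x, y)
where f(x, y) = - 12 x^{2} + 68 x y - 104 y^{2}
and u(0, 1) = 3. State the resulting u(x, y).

Answer: u(x, y) = - 2 x y + 3 y^{2}

Derivation:
Substitute the ansatz u = A y^{2} + B x y into the left-hand side.
Derivatives of the ansatz:
  u_x = B y
  u_y = 2 A y + B x
Term by term:
  -u_x·u_y = - 2 A B y^{2} - B^{2} x y
  -3·(u_y)² = - 12 A^{2} y^{2} - 12 A B x y - 3 B^{2} x^{2}
  -2·(u_x)² = - 2 B^{2} y^{2}
So the left-hand side equals
  - 12 A^{2} y^{2} - 12 A B x y - 2 A B y^{2} - 3 B^{2} x^{2} - B^{2} x y - 2 B^{2} y^{2}
This must equal f(x, y) = - 12 x^{2} + 68 x y - 104 y^{2} identically.
Matching coefficients of the independent functions:
  [x^{2}]:  - 3 B^{2} = -12
  [y^{2}]:  - 12 A^{2} - 2 A B - 2 B^{2} = -104
  [x y]:  - 12 A B - B^{2} = 68
These equations allow (A, B) = (-3, 2) or (3, -2).
Impose the point condition(s):
  u(0, 1) = 3  ⟹  A = 3
Only A = 3, B = -2 satisfies everything.
Hence u(x, y) = - 2 x y + 3 y^{2}.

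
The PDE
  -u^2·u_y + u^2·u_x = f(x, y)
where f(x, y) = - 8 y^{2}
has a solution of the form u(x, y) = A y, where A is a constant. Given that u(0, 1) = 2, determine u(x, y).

Substitute the ansatz u = A y into the left-hand side.
Derivatives of the ansatz:
  u_y = A
  u_x = 0
Term by term:
  -u^2·u_y = - A^{3} y^{2}
  u^2·u_x = 0
So the left-hand side equals
  - A^{3} y^{2}
This must equal f(x, y) = - 8 y^{2} identically.
Matching coefficients of the independent functions:
  [y^{2}]:  - A^{3} = -8
Solving: A = 2.
Check against the point condition:
  u(0, 1) = 2  ⟹  A = 2  ✓
Hence u(x, y) = 2 y.

Answer: u(x, y) = 2 y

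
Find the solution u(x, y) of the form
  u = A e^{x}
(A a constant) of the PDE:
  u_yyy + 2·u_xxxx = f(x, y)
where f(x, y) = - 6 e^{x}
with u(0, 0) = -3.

Answer: u(x, y) = - 3 e^{x}

Derivation:
Substitute the ansatz u = A e^{x} into the left-hand side.
Derivatives of the ansatz:
  u_yyy = 0
  u_xxxx = A e^{x}
Term by term:
  u_yyy = 0
  2·u_xxxx = 2 A e^{x}
So the left-hand side equals
  2 A e^{x}
This must equal f(x, y) = - 6 e^{x} identically.
Matching coefficients of the independent functions:
  [e^{x}]:  2 A = -6
Solving: A = -3.
Check against the point condition:
  u(0, 0) = -3  ⟹  A = -3  ✓
Hence u(x, y) = - 3 e^{x}.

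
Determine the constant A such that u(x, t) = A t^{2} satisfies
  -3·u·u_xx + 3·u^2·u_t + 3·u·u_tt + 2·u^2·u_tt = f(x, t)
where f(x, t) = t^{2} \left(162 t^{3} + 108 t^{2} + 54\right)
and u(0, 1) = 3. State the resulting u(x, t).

Substitute the ansatz u = A t^{2} into the left-hand side.
Derivatives of the ansatz:
  u_xx = 0
  u_t = 2 A t
  u_tt = 2 A
Term by term:
  -3·u·u_xx = 0
  3·u^2·u_t = 6 A^{3} t^{5}
  3·u·u_tt = 6 A^{2} t^{2}
  2·u^2·u_tt = 4 A^{3} t^{4}
So the left-hand side equals
  6 A^{3} t^{5} + 4 A^{3} t^{4} + 6 A^{2} t^{2}
This must equal f(x, t) identically; expanded, f = 162 t^{5} + 108 t^{4} + 54 t^{2}.
Matching coefficients of the independent functions:
  [t^{2}]:  6 A^{2} = 54
  [t^{4}]:  4 A^{3} = 108
  [t^{5}]:  6 A^{3} = 162
Solving: A = 3.
Check against the point condition:
  u(0, 1) = 3  ⟹  A = 3  ✓
Hence u(x, t) = 3 t^{2}.

Answer: u(x, t) = 3 t^{2}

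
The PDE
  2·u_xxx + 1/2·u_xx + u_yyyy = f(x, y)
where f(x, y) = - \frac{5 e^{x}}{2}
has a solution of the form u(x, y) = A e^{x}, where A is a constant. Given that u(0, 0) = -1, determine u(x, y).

Substitute the ansatz u = A e^{x} into the left-hand side.
Derivatives of the ansatz:
  u_xxx = A e^{x}
  u_xx = A e^{x}
  u_yyyy = 0
Term by term:
  2·u_xxx = 2 A e^{x}
  1/2·u_xx = \frac{A e^{x}}{2}
  u_yyyy = 0
So the left-hand side equals
  \frac{5 A e^{x}}{2}
This must equal f(x, y) = - \frac{5 e^{x}}{2} identically.
Matching coefficients of the independent functions:
  [e^{x}]:  \frac{5 A}{2} = - \frac{5}{2}
Solving: A = -1.
Check against the point condition:
  u(0, 0) = -1  ⟹  A = -1  ✓
Hence u(x, y) = - e^{x}.

Answer: u(x, y) = - e^{x}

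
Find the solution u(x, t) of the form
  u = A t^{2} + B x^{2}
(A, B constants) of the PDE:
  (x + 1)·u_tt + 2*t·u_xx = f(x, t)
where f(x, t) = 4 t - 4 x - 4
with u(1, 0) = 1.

Substitute the ansatz u = A t^{2} + B x^{2} into the left-hand side.
Derivatives of the ansatz:
  u_tt = 2 A
  u_xx = 2 B
Term by term:
  (x + 1)·u_tt = 2 A x + 2 A
  2*t·u_xx = 4 B t
So the left-hand side equals
  2 A x + 2 A + 4 B t
This must equal f(x, t) = 4 t - 4 x - 4 identically.
Matching coefficients of the independent functions:
  [constant term, x]:  2 A = -4
  [t]:  4 B = 4
Solving: A = -2, B = 1.
Check against the point condition:
  u(1, 0) = 1  ⟹  B = 1  ✓
Hence u(x, t) = - 2 t^{2} + x^{2}.

Answer: u(x, t) = - 2 t^{2} + x^{2}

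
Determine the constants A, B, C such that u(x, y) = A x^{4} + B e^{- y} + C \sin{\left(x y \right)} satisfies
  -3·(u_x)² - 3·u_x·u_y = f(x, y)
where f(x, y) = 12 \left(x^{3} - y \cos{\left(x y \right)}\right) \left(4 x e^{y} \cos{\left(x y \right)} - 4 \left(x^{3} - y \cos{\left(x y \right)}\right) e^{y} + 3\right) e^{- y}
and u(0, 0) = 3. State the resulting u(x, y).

Answer: u(x, y) = x^{4} - 4 \sin{\left(x y \right)} + 3 e^{- y}

Derivation:
Substitute the ansatz u = A x^{4} + B e^{- y} + C \sin{\left(x y \right)} into the left-hand side.
Derivatives of the ansatz:
  u_x = 4 A x^{3} + C y \cos{\left(x y \right)}
  u_y = - B e^{- y} + C x \cos{\left(x y \right)}
Term by term:
  -3·(u_x)² = - 48 A^{2} x^{6} - 24 A C x^{3} y \cos{\left(x y \right)} - 3 C^{2} y^{2} \cos^{2}{\left(x y \right)}
  -3·u_x·u_y = 12 A B x^{3} e^{- y} - 12 A C x^{4} \cos{\left(x y \right)} + 3 B C y e^{- y} \cos{\left(x y \right)} - 3 C^{2} x y \cos^{2}{\left(x y \right)}
So the left-hand side equals
  - 48 A^{2} x^{6} + 12 A B x^{3} e^{- y} - 12 A C x^{4} \cos{\left(x y \right)} - 24 A C x^{3} y \cos{\left(x y \right)} + 3 B C y e^{- y} \cos{\left(x y \right)} - 3 C^{2} x y \cos^{2}{\left(x y \right)} - 3 C^{2} y^{2} \cos^{2}{\left(x y \right)}
This must equal f(x, y) identically; expanded, f = - 48 x^{6} + 48 x^{4} \cos{\left(x y \right)} + 96 x^{3} y \cos{\left(x y \right)} + 36 x^{3} e^{- y} - 48 x y \cos^{2}{\left(x y \right)} - 48 y^{2} \cos^{2}{\left(x y \right)} - 36 y e^{- y} \cos{\left(x y \right)}.
Matching coefficients of the independent functions:
  [x^{6}]:  - 48 A^{2} = -48
  [x^{3} e^{- y}]:  12 A B = 36
  [x^{4} \cos{\left(x y \right)}]:  - 12 A C = 48
  [y^{2} \cos^{2}{\left(x y \right)}, x y \cos^{2}{\left(x y \right)}]:  - 3 C^{2} = -48
  [x^{3} y \cos{\left(x y \right)}]:  - 24 A C = 96
  [y e^{- y} \cos{\left(x y \right)}]:  3 B C = -36
These equations allow (A, B, C) = (-1, -3, 4) or (1, 3, -4).
Impose the point condition(s):
  u(0, 0) = 3  ⟹  B = 3
Only A = 1, B = 3, C = -4 satisfies everything.
Hence u(x, y) = x^{4} - 4 \sin{\left(x y \right)} + 3 e^{- y}.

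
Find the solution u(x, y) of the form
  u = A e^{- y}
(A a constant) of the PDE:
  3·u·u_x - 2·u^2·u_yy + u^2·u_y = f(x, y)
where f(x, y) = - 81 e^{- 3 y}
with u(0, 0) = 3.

Answer: u(x, y) = 3 e^{- y}

Derivation:
Substitute the ansatz u = A e^{- y} into the left-hand side.
Derivatives of the ansatz:
  u_x = 0
  u_yy = A e^{- y}
  u_y = - A e^{- y}
Term by term:
  3·u·u_x = 0
  -2·u^2·u_yy = - 2 A^{3} e^{- 3 y}
  u^2·u_y = - A^{3} e^{- 3 y}
So the left-hand side equals
  - 3 A^{3} e^{- 3 y}
This must equal f(x, y) = - 81 e^{- 3 y} identically.
Matching coefficients of the independent functions:
  [e^{- 3 y}]:  - 3 A^{3} = -81
Solving: A = 3.
Check against the point condition:
  u(0, 0) = 3  ⟹  A = 3  ✓
Hence u(x, y) = 3 e^{- y}.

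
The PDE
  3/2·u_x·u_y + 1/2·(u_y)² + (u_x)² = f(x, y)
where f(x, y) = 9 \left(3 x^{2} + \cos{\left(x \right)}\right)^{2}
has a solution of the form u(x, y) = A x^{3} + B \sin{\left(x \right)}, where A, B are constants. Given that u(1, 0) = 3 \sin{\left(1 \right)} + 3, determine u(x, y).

Substitute the ansatz u = A x^{3} + B \sin{\left(x \right)} into the left-hand side.
Derivatives of the ansatz:
  u_x = 3 A x^{2} + B \cos{\left(x \right)}
  u_y = 0
Term by term:
  3/2·u_x·u_y = 0
  1/2·(u_y)² = 0
  (u_x)² = 9 A^{2} x^{4} + 6 A B x^{2} \cos{\left(x \right)} + B^{2} \cos^{2}{\left(x \right)}
So the left-hand side equals
  9 A^{2} x^{4} + 6 A B x^{2} \cos{\left(x \right)} + B^{2} \cos^{2}{\left(x \right)}
This must equal f(x, y) identically; expanded, f = 81 x^{4} + 54 x^{2} \cos{\left(x \right)} + 9 \cos^{2}{\left(x \right)}.
Matching coefficients of the independent functions:
  [x^{4}]:  9 A^{2} = 81
  [x^{2} \cos{\left(x \right)}]:  6 A B = 54
  [\cos^{2}{\left(x \right)}]:  B^{2} = 9
These equations allow (A, B) = (-3, -3) or (3, 3).
Impose the point condition(s):
  u(1, 0) = 3 \sin{\left(1 \right)} + 3  ⟹  A + B \sin{\left(1 \right)} = 3 \sin{\left(1 \right)} + 3
Only A = 3, B = 3 satisfies everything.
Hence u(x, y) = 3 x^{3} + 3 \sin{\left(x \right)}.

Answer: u(x, y) = 3 x^{3} + 3 \sin{\left(x \right)}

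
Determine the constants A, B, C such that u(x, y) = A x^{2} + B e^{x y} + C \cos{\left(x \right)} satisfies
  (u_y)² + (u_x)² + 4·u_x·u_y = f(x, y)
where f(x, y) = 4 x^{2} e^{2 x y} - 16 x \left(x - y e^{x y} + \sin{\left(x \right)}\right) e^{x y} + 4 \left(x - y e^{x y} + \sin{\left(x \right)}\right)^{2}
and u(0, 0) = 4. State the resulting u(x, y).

Substitute the ansatz u = A x^{2} + B e^{x y} + C \cos{\left(x \right)} into the left-hand side.
Derivatives of the ansatz:
  u_y = B x e^{x y}
  u_x = 2 A x + B y e^{x y} - C \sin{\left(x \right)}
Term by term:
  (u_y)² = B^{2} x^{2} e^{2 x y}
  (u_x)² = 4 A^{2} x^{2} + 4 A B x y e^{x y} - 4 A C x \sin{\left(x \right)} + B^{2} y^{2} e^{2 x y} - 2 B C y e^{x y} \sin{\left(x \right)} + C^{2} \sin^{2}{\left(x \right)}
  4·u_x·u_y = 8 A B x^{2} e^{x y} + 4 B^{2} x y e^{2 x y} - 4 B C x e^{x y} \sin{\left(x \right)}
So the left-hand side equals
  4 A^{2} x^{2} + 8 A B x^{2} e^{x y} + 4 A B x y e^{x y} - 4 A C x \sin{\left(x \right)} + B^{2} x^{2} e^{2 x y} + 4 B^{2} x y e^{2 x y} + B^{2} y^{2} e^{2 x y} - 4 B C x e^{x y} \sin{\left(x \right)} - 2 B C y e^{x y} \sin{\left(x \right)} + C^{2} \sin^{2}{\left(x \right)}
This must equal f(x, y) identically; expanded, f = 4 x^{2} e^{2 x y} - 16 x^{2} e^{x y} + 4 x^{2} + 16 x y e^{2 x y} - 8 x y e^{x y} - 16 x e^{x y} \sin{\left(x \right)} + 8 x \sin{\left(x \right)} + 4 y^{2} e^{2 x y} - 8 y e^{x y} \sin{\left(x \right)} + 4 \sin^{2}{\left(x \right)}.
Matching coefficients of the independent functions:
  [x^{2}]:  4 A^{2} = 4
  [x \sin{\left(x \right)}]:  - 4 A C = 8
  [x^{2} e^{x y}]:  8 A B = -16
  [x^{2} e^{2 x y}, y^{2} e^{2 x y}]:  B^{2} = 4
  [x y e^{x y}]:  4 A B = -8
  [x y e^{2 x y}]:  4 B^{2} = 16
  [x e^{x y} \sin{\left(x \right)}]:  - 4 B C = -16
  [y e^{x y} \sin{\left(x \right)}]:  - 2 B C = -8
  [\sin^{2}{\left(x \right)}]:  C^{2} = 4
These equations allow (A, B, C) = (-1, 2, 2) or (1, -2, -2).
Impose the point condition(s):
  u(0, 0) = 4  ⟹  B + C = 4
Only A = -1, B = 2, C = 2 satisfies everything.
Hence u(x, y) = - x^{2} + 2 e^{x y} + 2 \cos{\left(x \right)}.

Answer: u(x, y) = - x^{2} + 2 e^{x y} + 2 \cos{\left(x \right)}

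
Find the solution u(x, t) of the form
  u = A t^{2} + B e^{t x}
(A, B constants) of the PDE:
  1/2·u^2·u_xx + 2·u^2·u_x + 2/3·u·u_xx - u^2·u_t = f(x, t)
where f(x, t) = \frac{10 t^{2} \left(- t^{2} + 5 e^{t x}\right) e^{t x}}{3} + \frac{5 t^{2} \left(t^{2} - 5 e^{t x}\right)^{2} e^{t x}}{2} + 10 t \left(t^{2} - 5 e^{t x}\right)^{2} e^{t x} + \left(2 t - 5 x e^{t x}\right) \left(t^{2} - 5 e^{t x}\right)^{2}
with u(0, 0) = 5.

Substitute the ansatz u = A t^{2} + B e^{t x} into the left-hand side.
Derivatives of the ansatz:
  u_xx = B t^{2} e^{t x}
  u_x = B t e^{t x}
  u_t = 2 A t + B x e^{t x}
Term by term:
  1/2·u^2·u_xx = \frac{A^{2} B t^{6} e^{t x}}{2} + A B^{2} t^{4} e^{2 t x} + \frac{B^{3} t^{2} e^{3 t x}}{2}
  2·u^2·u_x = 2 A^{2} B t^{5} e^{t x} + 4 A B^{2} t^{3} e^{2 t x} + 2 B^{3} t e^{3 t x}
  2/3·u·u_xx = \frac{2 A B t^{4} e^{t x}}{3} + \frac{2 B^{2} t^{2} e^{2 t x}}{3}
  -u^2·u_t = - 2 A^{3} t^{5} - A^{2} B t^{4} x e^{t x} - 4 A^{2} B t^{3} e^{t x} - 2 A B^{2} t^{2} x e^{2 t x} - 2 A B^{2} t e^{2 t x} - B^{3} x e^{3 t x}
So the left-hand side equals
  - 2 A^{3} t^{5} + \frac{A^{2} B t^{6} e^{t x}}{2} + 2 A^{2} B t^{5} e^{t x} - A^{2} B t^{4} x e^{t x} - 4 A^{2} B t^{3} e^{t x} + A B^{2} t^{4} e^{2 t x} + 4 A B^{2} t^{3} e^{2 t x} - 2 A B^{2} t^{2} x e^{2 t x} - 2 A B^{2} t e^{2 t x} + \frac{2 A B t^{4} e^{t x}}{3} + \frac{B^{3} t^{2} e^{3 t x}}{2} + 2 B^{3} t e^{3 t x} - B^{3} x e^{3 t x} + \frac{2 B^{2} t^{2} e^{2 t x}}{3}
This must equal f(x, t) identically; expanded, f = \frac{5 t^{6} e^{t x}}{2} + 10 t^{5} e^{t x} + 2 t^{5} - 5 t^{4} x e^{t x} - 25 t^{4} e^{2 t x} - \frac{10 t^{4} e^{t x}}{3} - 100 t^{3} e^{2 t x} - 20 t^{3} e^{t x} + 50 t^{2} x e^{2 t x} + \frac{125 t^{2} e^{3 t x}}{2} + \frac{50 t^{2} e^{2 t x}}{3} + 250 t e^{3 t x} + 50 t e^{2 t x} - 125 x e^{3 t x}.
Matching coefficients of the independent functions:
  [t^{5}]:  - 2 A^{3} = 2
  [t e^{2 t x}, t^{2} x e^{2 t x}]:  - 2 A B^{2} = 50
  [t e^{3 t x}]:  2 B^{3} = 250
  [t^{2} e^{2 t x}]:  \frac{2 B^{2}}{3} = \frac{50}{3}
  [t^{2} e^{3 t x}]:  \frac{B^{3}}{2} = \frac{125}{2}
  [t^{3} e^{t x}]:  - 4 A^{2} B = -20
  [t^{3} e^{2 t x}]:  4 A B^{2} = -100
  [t^{4} e^{t x}]:  \frac{2 A B}{3} = - \frac{10}{3}
  [t^{4} e^{2 t x}]:  A B^{2} = -25
  [t^{5} e^{t x}]:  2 A^{2} B = 10
  [t^{6} e^{t x}]:  \frac{A^{2} B}{2} = \frac{5}{2}
  [x e^{3 t x}]:  - B^{3} = -125
  [t^{4} x e^{t x}]:  - A^{2} B = -5
Solving: A = -1, B = 5.
Check against the point condition:
  u(0, 0) = 5  ⟹  B = 5  ✓
Hence u(x, t) = - t^{2} + 5 e^{t x}.

Answer: u(x, t) = - t^{2} + 5 e^{t x}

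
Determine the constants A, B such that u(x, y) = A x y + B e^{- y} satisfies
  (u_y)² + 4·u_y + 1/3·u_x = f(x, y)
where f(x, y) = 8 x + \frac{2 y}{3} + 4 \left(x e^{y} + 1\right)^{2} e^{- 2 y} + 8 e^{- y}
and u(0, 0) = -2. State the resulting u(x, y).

Answer: u(x, y) = 2 x y - 2 e^{- y}

Derivation:
Substitute the ansatz u = A x y + B e^{- y} into the left-hand side.
Derivatives of the ansatz:
  u_y = A x - B e^{- y}
  u_x = A y
Term by term:
  (u_y)² = A^{2} x^{2} - 2 A B x e^{- y} + B^{2} e^{- 2 y}
  4·u_y = 4 A x - 4 B e^{- y}
  1/3·u_x = \frac{A y}{3}
So the left-hand side equals
  A^{2} x^{2} - 2 A B x e^{- y} + 4 A x + \frac{A y}{3} + B^{2} e^{- 2 y} - 4 B e^{- y}
This must equal f(x, y) identically; expanded, f = 4 x^{2} + 8 x + 8 x e^{- y} + \frac{2 y}{3} + 8 e^{- y} + 4 e^{- 2 y}.
Matching coefficients of the independent functions:
  [x]:  4 A = 8
  [x^{2}]:  A^{2} = 4
  [y]:  \frac{A}{3} = \frac{2}{3}
  [x e^{- y}]:  - 2 A B = 8
  [e^{- 2 y}]:  B^{2} = 4
  [e^{- y}]:  - 4 B = 8
Solving: A = 2, B = -2.
Check against the point condition:
  u(0, 0) = -2  ⟹  B = -2  ✓
Hence u(x, y) = 2 x y - 2 e^{- y}.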